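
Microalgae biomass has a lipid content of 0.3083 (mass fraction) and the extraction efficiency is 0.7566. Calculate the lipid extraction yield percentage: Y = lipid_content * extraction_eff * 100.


Y = lipid_content * extraction_eff * 100
= 0.3083 * 0.7566 * 100
= 23.3260%

23.3260%


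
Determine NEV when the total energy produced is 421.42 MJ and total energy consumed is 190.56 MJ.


NEV = E_out - E_in
= 421.42 - 190.56
= 230.8600 MJ

230.8600 MJ


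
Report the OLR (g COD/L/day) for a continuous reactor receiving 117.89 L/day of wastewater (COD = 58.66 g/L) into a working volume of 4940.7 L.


OLR = Q * S / V
= 117.89 * 58.66 / 4940.7
= 1.3997 g/L/day

1.3997 g/L/day


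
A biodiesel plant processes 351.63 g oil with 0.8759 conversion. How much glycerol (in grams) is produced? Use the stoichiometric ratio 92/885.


glycerol = oil * conv * (92/885)
= 351.63 * 0.8759 * 92 / 885
= 32.0173 g

32.0173 g


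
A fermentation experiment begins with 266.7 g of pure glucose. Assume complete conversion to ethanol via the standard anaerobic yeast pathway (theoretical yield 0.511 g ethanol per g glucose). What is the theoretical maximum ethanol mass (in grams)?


Theoretical ethanol yield: m_EtOH = 0.511 * m_glucose
m_EtOH = 0.511 * 266.7 = 136.2837 g

136.2837 g


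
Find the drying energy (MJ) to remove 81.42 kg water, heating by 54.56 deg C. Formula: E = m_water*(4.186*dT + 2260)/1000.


E = m_water * (4.186 * dT + 2260) / 1000
= 81.42 * (4.186 * 54.56 + 2260) / 1000
= 202.6046 MJ

202.6046 MJ


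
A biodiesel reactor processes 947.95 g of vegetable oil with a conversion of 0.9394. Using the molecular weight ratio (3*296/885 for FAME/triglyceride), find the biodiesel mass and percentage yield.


m_FAME = oil * conv * (3 * 296 / 885) = oil * conv * (888/885)
= 947.95 * 0.9394 * 888 / 885
= 893.5229 g
Y = m_FAME / oil * 100 = conv * (888/885) * 100
= 0.9394 * 888 / 885 * 100
= 94.26%

893.5229 g FAME; Y = 94.26%


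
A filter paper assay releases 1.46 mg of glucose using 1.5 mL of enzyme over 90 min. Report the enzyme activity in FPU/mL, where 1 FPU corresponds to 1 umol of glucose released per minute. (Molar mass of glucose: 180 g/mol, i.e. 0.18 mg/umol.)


Activity = glucose_mg / (0.18 mg/umol * V_mL * t_min)
= 1.46 / (0.18 * 1.5 * 90)
= 0.0601 FPU/mL

0.0601 FPU/mL


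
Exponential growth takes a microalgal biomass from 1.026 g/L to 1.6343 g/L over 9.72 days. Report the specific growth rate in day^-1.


mu = ln(X2/X1) / dt
= ln(1.6343/1.026) / 9.72
= 0.0479 per day

0.0479 per day


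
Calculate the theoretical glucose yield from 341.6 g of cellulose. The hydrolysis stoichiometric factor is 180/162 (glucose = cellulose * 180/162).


glucose = cellulose * 180/162
= 341.6 * 180/162
= 379.5556 g

379.5556 g


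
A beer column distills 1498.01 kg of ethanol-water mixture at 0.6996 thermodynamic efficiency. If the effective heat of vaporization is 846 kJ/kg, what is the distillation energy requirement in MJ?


E = m * 846 / (eta * 1000)
= 1498.01 * 846 / (0.6996 * 1000)
= 1811.4872 MJ

1811.4872 MJ


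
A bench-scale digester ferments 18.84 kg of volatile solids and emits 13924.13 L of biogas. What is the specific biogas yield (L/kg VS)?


Y = V / VS
= 13924.13 / 18.84
= 739.0727 L/kg VS

739.0727 L/kg VS


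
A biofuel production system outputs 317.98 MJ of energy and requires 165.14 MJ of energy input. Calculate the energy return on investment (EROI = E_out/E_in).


EROI = E_out / E_in
= 317.98 / 165.14
= 1.9255

1.9255


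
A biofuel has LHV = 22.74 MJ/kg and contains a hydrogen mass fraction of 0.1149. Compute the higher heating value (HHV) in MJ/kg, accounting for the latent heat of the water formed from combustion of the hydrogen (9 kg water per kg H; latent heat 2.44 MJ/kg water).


HHV = LHV + H_frac * 9 * 2.44
= 22.74 + 0.1149 * 9 * 2.44
= 25.2632 MJ/kg

25.2632 MJ/kg


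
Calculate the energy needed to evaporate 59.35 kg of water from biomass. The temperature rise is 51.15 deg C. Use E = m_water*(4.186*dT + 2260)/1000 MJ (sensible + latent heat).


E = m_water * (4.186 * dT + 2260) / 1000
= 59.35 * (4.186 * 51.15 + 2260) / 1000
= 146.8387 MJ

146.8387 MJ


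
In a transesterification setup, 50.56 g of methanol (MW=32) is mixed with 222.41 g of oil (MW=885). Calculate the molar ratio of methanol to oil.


Molar ratio = n_MeOH / n_oil = (MeOH/32) / (oil/885) = (MeOH * 885) / (32 * oil)
= (50.56 * 885) / (32 * 222.41)
= 6.2870

6.2870


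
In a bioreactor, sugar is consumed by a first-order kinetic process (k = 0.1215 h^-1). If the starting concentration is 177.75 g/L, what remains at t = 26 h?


S = S0 * exp(-k * t)
S = 177.75 * exp(-0.1215 * 26)
S = 7.5487 g/L

7.5487 g/L


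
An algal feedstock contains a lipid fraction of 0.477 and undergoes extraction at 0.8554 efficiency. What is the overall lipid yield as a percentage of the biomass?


Y = lipid_content * extraction_eff * 100
= 0.477 * 0.8554 * 100
= 40.8026%

40.8026%


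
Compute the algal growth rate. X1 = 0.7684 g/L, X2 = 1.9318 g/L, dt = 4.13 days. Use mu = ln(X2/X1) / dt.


mu = ln(X2/X1) / dt
= ln(1.9318/0.7684) / 4.13
= 0.2232 per day

0.2232 per day


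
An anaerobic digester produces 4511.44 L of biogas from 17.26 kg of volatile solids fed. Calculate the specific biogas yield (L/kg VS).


Y = V / VS
= 4511.44 / 17.26
= 261.3812 L/kg VS

261.3812 L/kg VS


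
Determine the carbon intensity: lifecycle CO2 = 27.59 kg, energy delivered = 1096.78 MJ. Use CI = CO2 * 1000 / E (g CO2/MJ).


CI = CO2 * 1000 / E
= 27.59 * 1000 / 1096.78
= 25.1555 g CO2/MJ

25.1555 g CO2/MJ


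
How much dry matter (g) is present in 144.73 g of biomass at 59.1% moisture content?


Wd = Ww * (1 - MC/100)
= 144.73 * (1 - 59.1/100)
= 59.1946 g

59.1946 g


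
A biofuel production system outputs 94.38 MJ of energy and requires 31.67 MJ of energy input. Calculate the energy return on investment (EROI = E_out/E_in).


EROI = E_out / E_in
= 94.38 / 31.67
= 2.9801

2.9801


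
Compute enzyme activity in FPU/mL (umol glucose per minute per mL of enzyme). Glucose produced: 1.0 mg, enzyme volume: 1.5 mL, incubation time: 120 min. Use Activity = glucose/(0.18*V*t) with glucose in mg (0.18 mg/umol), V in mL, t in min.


Activity = glucose_mg / (0.18 mg/umol * V_mL * t_min)
= 1.0 / (0.18 * 1.5 * 120)
= 0.0309 FPU/mL

0.0309 FPU/mL


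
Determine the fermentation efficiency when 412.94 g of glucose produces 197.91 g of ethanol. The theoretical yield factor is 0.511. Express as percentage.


Fermentation efficiency = (actual / (0.511 * glucose)) * 100
= (197.91 / (0.511 * 412.94)) * 100
= 93.7907%

93.7907%


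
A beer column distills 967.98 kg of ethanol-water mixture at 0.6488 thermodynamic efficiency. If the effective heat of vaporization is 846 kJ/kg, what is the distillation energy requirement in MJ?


E = m * 846 / (eta * 1000)
= 967.98 * 846 / (0.6488 * 1000)
= 1262.1934 MJ

1262.1934 MJ


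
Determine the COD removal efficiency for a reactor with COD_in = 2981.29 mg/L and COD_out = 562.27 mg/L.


eta = (COD_in - COD_out) / COD_in * 100
= (2981.29 - 562.27) / 2981.29 * 100
= 81.1400%

81.1400%


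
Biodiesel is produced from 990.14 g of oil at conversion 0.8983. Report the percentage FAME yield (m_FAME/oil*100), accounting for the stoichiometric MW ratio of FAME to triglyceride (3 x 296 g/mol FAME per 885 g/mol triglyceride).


m_FAME = oil * conv * (3 * 296 / 885) = oil * conv * (888/885)
= 990.14 * 0.8983 * 888 / 885
= 892.4578 g
Y = m_FAME / oil * 100 = conv * (888/885) * 100
= 0.8983 * 888 / 885 * 100
= 90.13%

90.13%


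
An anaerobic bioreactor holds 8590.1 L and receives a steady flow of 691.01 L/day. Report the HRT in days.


HRT = V / Q
= 8590.1 / 691.01
= 12.4312 days

12.4312 days


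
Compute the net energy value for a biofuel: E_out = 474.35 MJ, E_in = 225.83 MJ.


NEV = E_out - E_in
= 474.35 - 225.83
= 248.5200 MJ

248.5200 MJ


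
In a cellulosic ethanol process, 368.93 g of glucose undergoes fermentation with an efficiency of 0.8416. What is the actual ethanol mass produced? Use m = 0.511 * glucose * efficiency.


Actual ethanol: m = 0.511 * 368.93 * 0.8416
m = 158.6612 g

158.6612 g


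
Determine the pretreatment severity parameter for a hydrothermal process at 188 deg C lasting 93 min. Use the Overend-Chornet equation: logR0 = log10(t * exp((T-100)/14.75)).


logR0 = log10(t * exp((T - 100) / 14.75))
= log10(93 * exp((188 - 100) / 14.75))
= 4.5595

4.5595


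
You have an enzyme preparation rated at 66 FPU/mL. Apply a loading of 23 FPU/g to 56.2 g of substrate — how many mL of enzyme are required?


V = dosage * m_sub / activity
V = 23 * 56.2 / 66
V = 19.5848 mL

19.5848 mL


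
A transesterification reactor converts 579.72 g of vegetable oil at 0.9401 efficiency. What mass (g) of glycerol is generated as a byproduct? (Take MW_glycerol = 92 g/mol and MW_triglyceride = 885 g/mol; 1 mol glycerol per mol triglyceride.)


glycerol = oil * conv * (92/885)
= 579.72 * 0.9401 * 92 / 885
= 56.6548 g

56.6548 g


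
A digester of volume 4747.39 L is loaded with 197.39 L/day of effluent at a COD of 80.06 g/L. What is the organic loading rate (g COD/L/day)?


OLR = Q * S / V
= 197.39 * 80.06 / 4747.39
= 3.3288 g/L/day

3.3288 g/L/day


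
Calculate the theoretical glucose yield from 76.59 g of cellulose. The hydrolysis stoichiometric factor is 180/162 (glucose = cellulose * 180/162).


glucose = cellulose * 180/162
= 76.59 * 180/162
= 85.1000 g

85.1000 g


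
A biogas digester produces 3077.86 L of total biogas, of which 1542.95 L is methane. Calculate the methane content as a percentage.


CH4% = V_CH4 / V_total * 100
= 1542.95 / 3077.86 * 100
= 50.1306%

50.1306%


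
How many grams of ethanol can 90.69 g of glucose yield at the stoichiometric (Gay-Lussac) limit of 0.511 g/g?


Theoretical ethanol yield: m_EtOH = 0.511 * m_glucose
m_EtOH = 0.511 * 90.69 = 46.3426 g

46.3426 g


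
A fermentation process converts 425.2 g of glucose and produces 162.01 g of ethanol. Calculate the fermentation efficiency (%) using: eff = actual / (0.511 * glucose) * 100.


Fermentation efficiency = (actual / (0.511 * glucose)) * 100
= (162.01 / (0.511 * 425.2)) * 100
= 74.5637%

74.5637%


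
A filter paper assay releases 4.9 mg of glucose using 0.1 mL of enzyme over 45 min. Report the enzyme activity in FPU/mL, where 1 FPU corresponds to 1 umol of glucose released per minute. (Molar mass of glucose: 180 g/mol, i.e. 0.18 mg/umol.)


Activity = glucose_mg / (0.18 mg/umol * V_mL * t_min)
= 4.9 / (0.18 * 0.1 * 45)
= 6.0494 FPU/mL

6.0494 FPU/mL


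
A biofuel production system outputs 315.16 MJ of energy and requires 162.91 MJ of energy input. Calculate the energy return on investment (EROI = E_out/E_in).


EROI = E_out / E_in
= 315.16 / 162.91
= 1.9346

1.9346


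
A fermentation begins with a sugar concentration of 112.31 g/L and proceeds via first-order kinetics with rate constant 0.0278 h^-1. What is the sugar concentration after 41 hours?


S = S0 * exp(-k * t)
S = 112.31 * exp(-0.0278 * 41)
S = 35.9261 g/L

35.9261 g/L


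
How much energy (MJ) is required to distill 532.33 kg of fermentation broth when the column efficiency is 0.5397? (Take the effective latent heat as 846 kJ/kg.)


E = m * 846 / (eta * 1000)
= 532.33 * 846 / (0.5397 * 1000)
= 834.4472 MJ

834.4472 MJ


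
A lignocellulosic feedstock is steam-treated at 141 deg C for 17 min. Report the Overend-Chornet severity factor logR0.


logR0 = log10(t * exp((T - 100) / 14.75))
= log10(17 * exp((141 - 100) / 14.75))
= 2.4376

2.4376


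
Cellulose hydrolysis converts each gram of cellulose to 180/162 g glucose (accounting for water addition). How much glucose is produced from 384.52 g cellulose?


glucose = cellulose * 180/162
= 384.52 * 180/162
= 427.2444 g

427.2444 g


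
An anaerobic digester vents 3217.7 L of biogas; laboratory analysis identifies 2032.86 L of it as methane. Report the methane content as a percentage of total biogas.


CH4% = V_CH4 / V_total * 100
= 2032.86 / 3217.7 * 100
= 63.1774%

63.1774%


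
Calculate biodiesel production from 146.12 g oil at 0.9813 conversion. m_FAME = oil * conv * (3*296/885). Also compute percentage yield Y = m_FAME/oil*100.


m_FAME = oil * conv * (3 * 296 / 885) = oil * conv * (888/885)
= 146.12 * 0.9813 * 888 / 885
= 143.8736 g
Y = m_FAME / oil * 100 = conv * (888/885) * 100
= 0.9813 * 888 / 885 * 100
= 98.46%

143.8736 g FAME; Y = 98.46%


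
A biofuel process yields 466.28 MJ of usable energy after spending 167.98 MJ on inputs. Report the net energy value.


NEV = E_out - E_in
= 466.28 - 167.98
= 298.3000 MJ

298.3000 MJ


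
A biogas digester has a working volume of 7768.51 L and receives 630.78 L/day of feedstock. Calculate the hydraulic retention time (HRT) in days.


HRT = V / Q
= 7768.51 / 630.78
= 12.3157 days

12.3157 days


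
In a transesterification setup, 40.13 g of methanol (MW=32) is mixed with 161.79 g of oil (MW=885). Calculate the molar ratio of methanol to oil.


Molar ratio = n_MeOH / n_oil = (MeOH/32) / (oil/885) = (MeOH * 885) / (32 * oil)
= (40.13 * 885) / (32 * 161.79)
= 6.8598

6.8598


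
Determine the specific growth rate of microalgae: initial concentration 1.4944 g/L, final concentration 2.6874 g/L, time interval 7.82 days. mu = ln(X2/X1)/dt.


mu = ln(X2/X1) / dt
= ln(2.6874/1.4944) / 7.82
= 0.0750 per day

0.0750 per day


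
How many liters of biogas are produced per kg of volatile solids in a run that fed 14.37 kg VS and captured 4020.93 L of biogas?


Y = V / VS
= 4020.93 / 14.37
= 279.8142 L/kg VS

279.8142 L/kg VS


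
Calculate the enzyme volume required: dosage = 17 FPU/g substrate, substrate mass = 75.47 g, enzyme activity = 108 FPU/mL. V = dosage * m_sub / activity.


V = dosage * m_sub / activity
V = 17 * 75.47 / 108
V = 11.8795 mL

11.8795 mL


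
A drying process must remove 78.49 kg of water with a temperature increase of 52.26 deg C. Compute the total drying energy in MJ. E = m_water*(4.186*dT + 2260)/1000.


E = m_water * (4.186 * dT + 2260) / 1000
= 78.49 * (4.186 * 52.26 + 2260) / 1000
= 194.5579 MJ

194.5579 MJ


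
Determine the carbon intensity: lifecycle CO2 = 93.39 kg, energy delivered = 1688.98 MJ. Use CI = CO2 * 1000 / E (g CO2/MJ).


CI = CO2 * 1000 / E
= 93.39 * 1000 / 1688.98
= 55.2937 g CO2/MJ

55.2937 g CO2/MJ


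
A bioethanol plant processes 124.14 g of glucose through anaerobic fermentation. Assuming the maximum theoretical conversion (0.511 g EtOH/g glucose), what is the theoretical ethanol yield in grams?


Theoretical ethanol yield: m_EtOH = 0.511 * m_glucose
m_EtOH = 0.511 * 124.14 = 63.4355 g

63.4355 g


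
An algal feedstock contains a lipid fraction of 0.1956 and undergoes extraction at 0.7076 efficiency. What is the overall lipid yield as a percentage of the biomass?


Y = lipid_content * extraction_eff * 100
= 0.1956 * 0.7076 * 100
= 13.8407%

13.8407%


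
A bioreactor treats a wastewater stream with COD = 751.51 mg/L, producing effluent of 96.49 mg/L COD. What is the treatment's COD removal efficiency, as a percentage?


eta = (COD_in - COD_out) / COD_in * 100
= (751.51 - 96.49) / 751.51 * 100
= 87.1605%

87.1605%


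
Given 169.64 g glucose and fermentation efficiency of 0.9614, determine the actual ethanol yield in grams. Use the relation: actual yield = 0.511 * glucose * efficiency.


Actual ethanol: m = 0.511 * 169.64 * 0.9614
m = 83.3400 g

83.3400 g


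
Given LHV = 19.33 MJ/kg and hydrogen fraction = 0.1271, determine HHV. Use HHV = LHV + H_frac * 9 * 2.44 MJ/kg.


HHV = LHV + H_frac * 9 * 2.44
= 19.33 + 0.1271 * 9 * 2.44
= 22.1211 MJ/kg

22.1211 MJ/kg


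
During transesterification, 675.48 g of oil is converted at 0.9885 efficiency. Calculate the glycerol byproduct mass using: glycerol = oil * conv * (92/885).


glycerol = oil * conv * (92/885)
= 675.48 * 0.9885 * 92 / 885
= 69.4119 g

69.4119 g


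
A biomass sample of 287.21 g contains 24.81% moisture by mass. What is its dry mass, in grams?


Wd = Ww * (1 - MC/100)
= 287.21 * (1 - 24.81/100)
= 215.9532 g

215.9532 g


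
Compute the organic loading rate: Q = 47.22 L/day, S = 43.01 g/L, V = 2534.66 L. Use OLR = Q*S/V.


OLR = Q * S / V
= 47.22 * 43.01 / 2534.66
= 0.8013 g/L/day

0.8013 g/L/day


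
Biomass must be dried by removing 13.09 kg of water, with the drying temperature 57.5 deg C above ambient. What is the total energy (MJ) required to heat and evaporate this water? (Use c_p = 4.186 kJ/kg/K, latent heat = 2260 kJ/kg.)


E = m_water * (4.186 * dT + 2260) / 1000
= 13.09 * (4.186 * 57.5 + 2260) / 1000
= 32.7341 MJ

32.7341 MJ


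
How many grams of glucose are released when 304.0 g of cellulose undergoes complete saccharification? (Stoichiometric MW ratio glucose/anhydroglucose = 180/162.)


glucose = cellulose * 180/162
= 304.0 * 180/162
= 337.7778 g

337.7778 g


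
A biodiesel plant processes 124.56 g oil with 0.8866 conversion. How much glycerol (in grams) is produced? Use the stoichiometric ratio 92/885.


glycerol = oil * conv * (92/885)
= 124.56 * 0.8866 * 92 / 885
= 11.4802 g

11.4802 g


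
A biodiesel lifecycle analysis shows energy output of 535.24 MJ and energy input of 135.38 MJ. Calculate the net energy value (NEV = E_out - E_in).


NEV = E_out - E_in
= 535.24 - 135.38
= 399.8600 MJ

399.8600 MJ


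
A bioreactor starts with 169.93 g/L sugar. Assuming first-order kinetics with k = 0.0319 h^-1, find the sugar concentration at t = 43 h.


S = S0 * exp(-k * t)
S = 169.93 * exp(-0.0319 * 43)
S = 43.1071 g/L

43.1071 g/L


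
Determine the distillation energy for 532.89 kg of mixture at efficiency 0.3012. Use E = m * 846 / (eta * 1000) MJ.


E = m * 846 / (eta * 1000)
= 532.89 * 846 / (0.3012 * 1000)
= 1496.7627 MJ

1496.7627 MJ


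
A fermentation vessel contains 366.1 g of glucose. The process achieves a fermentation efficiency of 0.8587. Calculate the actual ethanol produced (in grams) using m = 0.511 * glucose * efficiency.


Actual ethanol: m = 0.511 * 366.1 * 0.8587
m = 160.6431 g

160.6431 g


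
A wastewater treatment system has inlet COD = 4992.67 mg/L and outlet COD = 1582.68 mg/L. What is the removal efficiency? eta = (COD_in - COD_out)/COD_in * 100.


eta = (COD_in - COD_out) / COD_in * 100
= (4992.67 - 1582.68) / 4992.67 * 100
= 68.2999%

68.2999%


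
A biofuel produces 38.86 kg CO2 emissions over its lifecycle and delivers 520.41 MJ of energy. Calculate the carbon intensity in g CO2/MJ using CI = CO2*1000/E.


CI = CO2 * 1000 / E
= 38.86 * 1000 / 520.41
= 74.6719 g CO2/MJ

74.6719 g CO2/MJ


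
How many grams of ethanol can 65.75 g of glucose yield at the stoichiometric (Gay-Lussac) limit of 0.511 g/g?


Theoretical ethanol yield: m_EtOH = 0.511 * m_glucose
m_EtOH = 0.511 * 65.75 = 33.5983 g

33.5983 g


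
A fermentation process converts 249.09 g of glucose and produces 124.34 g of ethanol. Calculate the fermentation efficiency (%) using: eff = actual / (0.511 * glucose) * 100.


Fermentation efficiency = (actual / (0.511 * glucose)) * 100
= (124.34 / (0.511 * 249.09)) * 100
= 97.6863%

97.6863%


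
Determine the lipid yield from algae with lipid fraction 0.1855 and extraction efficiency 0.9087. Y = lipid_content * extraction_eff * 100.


Y = lipid_content * extraction_eff * 100
= 0.1855 * 0.9087 * 100
= 16.8564%

16.8564%


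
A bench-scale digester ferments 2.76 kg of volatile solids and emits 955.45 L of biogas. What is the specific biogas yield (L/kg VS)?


Y = V / VS
= 955.45 / 2.76
= 346.1775 L/kg VS

346.1775 L/kg VS


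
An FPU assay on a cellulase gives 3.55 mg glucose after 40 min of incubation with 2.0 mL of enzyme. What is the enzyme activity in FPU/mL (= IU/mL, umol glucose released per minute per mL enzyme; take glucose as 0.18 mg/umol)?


Activity = glucose_mg / (0.18 mg/umol * V_mL * t_min)
= 3.55 / (0.18 * 2.0 * 40)
= 0.2465 FPU/mL

0.2465 FPU/mL


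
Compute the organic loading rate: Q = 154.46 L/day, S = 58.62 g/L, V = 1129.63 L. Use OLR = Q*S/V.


OLR = Q * S / V
= 154.46 * 58.62 / 1129.63
= 8.0154 g/L/day

8.0154 g/L/day


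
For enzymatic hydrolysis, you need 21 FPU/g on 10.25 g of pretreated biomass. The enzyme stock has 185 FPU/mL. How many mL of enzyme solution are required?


V = dosage * m_sub / activity
V = 21 * 10.25 / 185
V = 1.1635 mL

1.1635 mL


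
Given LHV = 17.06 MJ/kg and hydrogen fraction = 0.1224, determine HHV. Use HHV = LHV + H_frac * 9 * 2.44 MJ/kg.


HHV = LHV + H_frac * 9 * 2.44
= 17.06 + 0.1224 * 9 * 2.44
= 19.7479 MJ/kg

19.7479 MJ/kg


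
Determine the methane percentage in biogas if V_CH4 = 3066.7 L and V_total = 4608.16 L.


CH4% = V_CH4 / V_total * 100
= 3066.7 / 4608.16 * 100
= 66.5493%

66.5493%


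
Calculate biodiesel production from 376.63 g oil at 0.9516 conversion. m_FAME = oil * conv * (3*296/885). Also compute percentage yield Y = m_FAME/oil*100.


m_FAME = oil * conv * (3 * 296 / 885) = oil * conv * (888/885)
= 376.63 * 0.9516 * 888 / 885
= 359.6160 g
Y = m_FAME / oil * 100 = conv * (888/885) * 100
= 0.9516 * 888 / 885 * 100
= 95.48%

359.6160 g FAME; Y = 95.48%


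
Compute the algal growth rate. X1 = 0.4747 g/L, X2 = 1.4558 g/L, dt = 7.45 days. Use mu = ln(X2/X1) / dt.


mu = ln(X2/X1) / dt
= ln(1.4558/0.4747) / 7.45
= 0.1504 per day

0.1504 per day


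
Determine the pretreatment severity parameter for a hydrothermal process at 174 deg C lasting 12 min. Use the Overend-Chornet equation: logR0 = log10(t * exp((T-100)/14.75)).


logR0 = log10(t * exp((T - 100) / 14.75))
= log10(12 * exp((174 - 100) / 14.75))
= 3.2580

3.2580


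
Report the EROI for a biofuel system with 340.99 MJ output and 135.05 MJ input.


EROI = E_out / E_in
= 340.99 / 135.05
= 2.5249

2.5249


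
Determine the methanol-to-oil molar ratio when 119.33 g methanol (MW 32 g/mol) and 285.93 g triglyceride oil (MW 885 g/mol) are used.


Molar ratio = n_MeOH / n_oil = (MeOH/32) / (oil/885) = (MeOH * 885) / (32 * oil)
= (119.33 * 885) / (32 * 285.93)
= 11.5421

11.5421


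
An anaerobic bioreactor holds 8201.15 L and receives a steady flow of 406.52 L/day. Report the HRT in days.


HRT = V / Q
= 8201.15 / 406.52
= 20.1740 days

20.1740 days


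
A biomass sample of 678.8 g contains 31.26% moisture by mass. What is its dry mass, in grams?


Wd = Ww * (1 - MC/100)
= 678.8 * (1 - 31.26/100)
= 466.6071 g

466.6071 g


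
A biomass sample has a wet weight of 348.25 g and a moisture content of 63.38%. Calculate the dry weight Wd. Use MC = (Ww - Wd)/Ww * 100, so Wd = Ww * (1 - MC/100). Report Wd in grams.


Wd = Ww * (1 - MC/100)
= 348.25 * (1 - 63.38/100)
= 127.5291 g

127.5291 g


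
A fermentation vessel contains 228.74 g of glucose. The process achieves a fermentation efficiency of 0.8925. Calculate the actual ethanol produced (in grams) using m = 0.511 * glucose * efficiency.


Actual ethanol: m = 0.511 * 228.74 * 0.8925
m = 104.3209 g

104.3209 g


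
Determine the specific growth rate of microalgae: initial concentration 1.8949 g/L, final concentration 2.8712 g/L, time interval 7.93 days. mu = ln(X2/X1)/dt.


mu = ln(X2/X1) / dt
= ln(2.8712/1.8949) / 7.93
= 0.0524 per day

0.0524 per day


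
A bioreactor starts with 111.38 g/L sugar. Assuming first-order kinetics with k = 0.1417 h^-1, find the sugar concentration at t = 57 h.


S = S0 * exp(-k * t)
S = 111.38 * exp(-0.1417 * 57)
S = 0.0346 g/L

0.0346 g/L


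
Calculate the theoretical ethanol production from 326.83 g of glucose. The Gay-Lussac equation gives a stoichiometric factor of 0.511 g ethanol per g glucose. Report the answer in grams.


Theoretical ethanol yield: m_EtOH = 0.511 * m_glucose
m_EtOH = 0.511 * 326.83 = 167.0101 g

167.0101 g


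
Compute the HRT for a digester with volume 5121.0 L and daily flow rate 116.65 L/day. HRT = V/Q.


HRT = V / Q
= 5121.0 / 116.65
= 43.9006 days

43.9006 days


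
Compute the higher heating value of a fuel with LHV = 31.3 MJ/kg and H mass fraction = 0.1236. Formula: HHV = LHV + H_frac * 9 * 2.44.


HHV = LHV + H_frac * 9 * 2.44
= 31.3 + 0.1236 * 9 * 2.44
= 34.0143 MJ/kg

34.0143 MJ/kg


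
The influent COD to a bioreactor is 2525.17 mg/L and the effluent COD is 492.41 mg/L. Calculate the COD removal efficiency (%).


eta = (COD_in - COD_out) / COD_in * 100
= (2525.17 - 492.41) / 2525.17 * 100
= 80.4999%

80.4999%


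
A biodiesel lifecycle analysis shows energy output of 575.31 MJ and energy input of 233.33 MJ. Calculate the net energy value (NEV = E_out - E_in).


NEV = E_out - E_in
= 575.31 - 233.33
= 341.9800 MJ

341.9800 MJ


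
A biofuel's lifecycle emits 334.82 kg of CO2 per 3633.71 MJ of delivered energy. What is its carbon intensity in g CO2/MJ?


CI = CO2 * 1000 / E
= 334.82 * 1000 / 3633.71
= 92.1427 g CO2/MJ

92.1427 g CO2/MJ


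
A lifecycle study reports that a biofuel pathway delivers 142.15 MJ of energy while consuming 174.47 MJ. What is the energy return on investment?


EROI = E_out / E_in
= 142.15 / 174.47
= 0.8148

0.8148


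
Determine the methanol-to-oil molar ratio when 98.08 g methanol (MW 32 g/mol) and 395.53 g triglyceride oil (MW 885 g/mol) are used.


Molar ratio = n_MeOH / n_oil = (MeOH/32) / (oil/885) = (MeOH * 885) / (32 * oil)
= (98.08 * 885) / (32 * 395.53)
= 6.8580

6.8580


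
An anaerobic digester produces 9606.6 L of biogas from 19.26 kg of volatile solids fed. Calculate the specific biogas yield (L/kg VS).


Y = V / VS
= 9606.6 / 19.26
= 498.7850 L/kg VS

498.7850 L/kg VS


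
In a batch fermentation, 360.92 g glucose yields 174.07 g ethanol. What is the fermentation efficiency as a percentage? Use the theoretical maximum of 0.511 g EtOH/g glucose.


Fermentation efficiency = (actual / (0.511 * glucose)) * 100
= (174.07 / (0.511 * 360.92)) * 100
= 94.3826%

94.3826%


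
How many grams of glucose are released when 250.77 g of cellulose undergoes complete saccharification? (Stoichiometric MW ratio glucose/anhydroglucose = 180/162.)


glucose = cellulose * 180/162
= 250.77 * 180/162
= 278.6333 g

278.6333 g


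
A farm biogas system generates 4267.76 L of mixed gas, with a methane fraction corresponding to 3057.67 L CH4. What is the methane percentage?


CH4% = V_CH4 / V_total * 100
= 3057.67 / 4267.76 * 100
= 71.6458%

71.6458%


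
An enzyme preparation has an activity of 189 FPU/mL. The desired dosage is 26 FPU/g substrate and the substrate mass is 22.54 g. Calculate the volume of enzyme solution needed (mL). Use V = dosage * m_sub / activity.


V = dosage * m_sub / activity
V = 26 * 22.54 / 189
V = 3.1007 mL

3.1007 mL


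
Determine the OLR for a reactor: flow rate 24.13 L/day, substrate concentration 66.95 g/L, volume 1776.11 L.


OLR = Q * S / V
= 24.13 * 66.95 / 1776.11
= 0.9096 g/L/day

0.9096 g/L/day


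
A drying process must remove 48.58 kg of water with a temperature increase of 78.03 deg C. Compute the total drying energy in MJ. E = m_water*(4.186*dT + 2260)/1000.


E = m_water * (4.186 * dT + 2260) / 1000
= 48.58 * (4.186 * 78.03 + 2260) / 1000
= 125.6587 MJ

125.6587 MJ


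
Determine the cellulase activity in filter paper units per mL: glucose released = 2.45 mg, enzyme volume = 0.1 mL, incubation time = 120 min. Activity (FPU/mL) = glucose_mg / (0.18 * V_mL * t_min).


Activity = glucose_mg / (0.18 mg/umol * V_mL * t_min)
= 2.45 / (0.18 * 0.1 * 120)
= 1.1343 FPU/mL

1.1343 FPU/mL


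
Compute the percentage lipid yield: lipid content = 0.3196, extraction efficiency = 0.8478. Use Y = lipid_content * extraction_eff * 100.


Y = lipid_content * extraction_eff * 100
= 0.3196 * 0.8478 * 100
= 27.0957%

27.0957%


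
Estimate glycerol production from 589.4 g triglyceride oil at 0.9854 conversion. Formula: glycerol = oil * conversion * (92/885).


glycerol = oil * conv * (92/885)
= 589.4 * 0.9854 * 92 / 885
= 60.3764 g

60.3764 g


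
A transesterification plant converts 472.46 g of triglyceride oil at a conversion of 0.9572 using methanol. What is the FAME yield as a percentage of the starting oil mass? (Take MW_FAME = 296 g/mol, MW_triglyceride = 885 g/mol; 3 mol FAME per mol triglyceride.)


m_FAME = oil * conv * (3 * 296 / 885) = oil * conv * (888/885)
= 472.46 * 0.9572 * 888 / 885
= 453.7717 g
Y = m_FAME / oil * 100 = conv * (888/885) * 100
= 0.9572 * 888 / 885 * 100
= 96.04%

96.04%


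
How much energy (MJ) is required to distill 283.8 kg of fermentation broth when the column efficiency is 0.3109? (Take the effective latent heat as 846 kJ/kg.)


E = m * 846 / (eta * 1000)
= 283.8 * 846 / (0.3109 * 1000)
= 772.2573 MJ

772.2573 MJ


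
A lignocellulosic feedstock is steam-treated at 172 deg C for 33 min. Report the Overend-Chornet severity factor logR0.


logR0 = log10(t * exp((T - 100) / 14.75))
= log10(33 * exp((172 - 100) / 14.75))
= 3.6385

3.6385


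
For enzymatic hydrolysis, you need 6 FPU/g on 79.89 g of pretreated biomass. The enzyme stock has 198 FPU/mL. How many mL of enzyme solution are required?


V = dosage * m_sub / activity
V = 6 * 79.89 / 198
V = 2.4209 mL

2.4209 mL


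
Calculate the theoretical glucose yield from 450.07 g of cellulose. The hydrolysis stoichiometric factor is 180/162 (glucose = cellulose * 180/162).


glucose = cellulose * 180/162
= 450.07 * 180/162
= 500.0778 g

500.0778 g


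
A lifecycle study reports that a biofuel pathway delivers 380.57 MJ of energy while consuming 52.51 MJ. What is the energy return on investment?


EROI = E_out / E_in
= 380.57 / 52.51
= 7.2476

7.2476


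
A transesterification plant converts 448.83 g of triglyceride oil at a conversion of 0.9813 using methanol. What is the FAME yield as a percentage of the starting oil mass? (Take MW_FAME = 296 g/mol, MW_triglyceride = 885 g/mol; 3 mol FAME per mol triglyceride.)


m_FAME = oil * conv * (3 * 296 / 885) = oil * conv * (888/885)
= 448.83 * 0.9813 * 888 / 885
= 441.9299 g
Y = m_FAME / oil * 100 = conv * (888/885) * 100
= 0.9813 * 888 / 885 * 100
= 98.46%

98.46%


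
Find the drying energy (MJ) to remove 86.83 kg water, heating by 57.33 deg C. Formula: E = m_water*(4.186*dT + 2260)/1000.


E = m_water * (4.186 * dT + 2260) / 1000
= 86.83 * (4.186 * 57.33 + 2260) / 1000
= 217.0736 MJ

217.0736 MJ


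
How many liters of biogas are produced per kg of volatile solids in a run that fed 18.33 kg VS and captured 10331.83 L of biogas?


Y = V / VS
= 10331.83 / 18.33
= 563.6568 L/kg VS

563.6568 L/kg VS


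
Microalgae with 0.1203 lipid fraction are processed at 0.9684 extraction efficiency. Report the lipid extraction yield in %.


Y = lipid_content * extraction_eff * 100
= 0.1203 * 0.9684 * 100
= 11.6499%

11.6499%


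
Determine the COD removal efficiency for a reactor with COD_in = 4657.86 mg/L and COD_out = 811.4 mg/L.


eta = (COD_in - COD_out) / COD_in * 100
= (4657.86 - 811.4) / 4657.86 * 100
= 82.5800%

82.5800%


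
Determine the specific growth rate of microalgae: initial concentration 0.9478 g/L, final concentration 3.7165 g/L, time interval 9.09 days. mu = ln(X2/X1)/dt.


mu = ln(X2/X1) / dt
= ln(3.7165/0.9478) / 9.09
= 0.1503 per day

0.1503 per day


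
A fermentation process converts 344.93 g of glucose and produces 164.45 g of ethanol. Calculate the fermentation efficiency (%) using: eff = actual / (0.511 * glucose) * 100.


Fermentation efficiency = (actual / (0.511 * glucose)) * 100
= (164.45 / (0.511 * 344.93)) * 100
= 93.3001%

93.3001%


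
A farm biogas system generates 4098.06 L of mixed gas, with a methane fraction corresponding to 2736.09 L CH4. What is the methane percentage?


CH4% = V_CH4 / V_total * 100
= 2736.09 / 4098.06 * 100
= 66.7655%

66.7655%


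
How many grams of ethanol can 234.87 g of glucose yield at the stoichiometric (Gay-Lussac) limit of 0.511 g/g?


Theoretical ethanol yield: m_EtOH = 0.511 * m_glucose
m_EtOH = 0.511 * 234.87 = 120.0186 g

120.0186 g


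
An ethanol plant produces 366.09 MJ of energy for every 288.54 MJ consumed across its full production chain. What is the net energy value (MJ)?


NEV = E_out - E_in
= 366.09 - 288.54
= 77.5500 MJ

77.5500 MJ


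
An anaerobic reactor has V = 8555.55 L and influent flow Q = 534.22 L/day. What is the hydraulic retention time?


HRT = V / Q
= 8555.55 / 534.22
= 16.0150 days

16.0150 days


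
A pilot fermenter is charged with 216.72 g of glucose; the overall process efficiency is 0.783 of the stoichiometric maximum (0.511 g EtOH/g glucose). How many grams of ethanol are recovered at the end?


Actual ethanol: m = 0.511 * 216.72 * 0.783
m = 86.7125 g

86.7125 g


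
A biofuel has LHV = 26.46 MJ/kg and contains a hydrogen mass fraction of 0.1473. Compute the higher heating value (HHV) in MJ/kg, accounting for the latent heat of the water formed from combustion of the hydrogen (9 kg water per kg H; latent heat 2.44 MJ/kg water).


HHV = LHV + H_frac * 9 * 2.44
= 26.46 + 0.1473 * 9 * 2.44
= 29.6947 MJ/kg

29.6947 MJ/kg


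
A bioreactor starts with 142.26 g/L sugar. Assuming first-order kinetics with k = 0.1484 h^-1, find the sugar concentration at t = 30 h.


S = S0 * exp(-k * t)
S = 142.26 * exp(-0.1484 * 30)
S = 1.6581 g/L

1.6581 g/L


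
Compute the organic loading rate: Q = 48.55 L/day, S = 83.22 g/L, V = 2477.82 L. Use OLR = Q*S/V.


OLR = Q * S / V
= 48.55 * 83.22 / 2477.82
= 1.6306 g/L/day

1.6306 g/L/day


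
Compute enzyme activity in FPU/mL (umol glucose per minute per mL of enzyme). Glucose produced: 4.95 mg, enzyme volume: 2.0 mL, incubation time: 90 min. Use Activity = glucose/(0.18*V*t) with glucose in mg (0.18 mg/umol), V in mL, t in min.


Activity = glucose_mg / (0.18 mg/umol * V_mL * t_min)
= 4.95 / (0.18 * 2.0 * 90)
= 0.1528 FPU/mL

0.1528 FPU/mL


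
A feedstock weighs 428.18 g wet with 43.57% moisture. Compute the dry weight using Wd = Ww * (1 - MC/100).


Wd = Ww * (1 - MC/100)
= 428.18 * (1 - 43.57/100)
= 241.6220 g

241.6220 g


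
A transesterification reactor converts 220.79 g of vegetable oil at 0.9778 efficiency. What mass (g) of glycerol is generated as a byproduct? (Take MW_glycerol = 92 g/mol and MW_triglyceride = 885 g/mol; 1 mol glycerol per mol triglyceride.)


glycerol = oil * conv * (92/885)
= 220.79 * 0.9778 * 92 / 885
= 22.4426 g

22.4426 g


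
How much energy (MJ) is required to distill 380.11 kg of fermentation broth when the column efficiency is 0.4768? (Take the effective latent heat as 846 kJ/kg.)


E = m * 846 / (eta * 1000)
= 380.11 * 846 / (0.4768 * 1000)
= 674.4401 MJ

674.4401 MJ


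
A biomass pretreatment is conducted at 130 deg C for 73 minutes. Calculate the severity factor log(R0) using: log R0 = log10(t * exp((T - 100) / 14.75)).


logR0 = log10(t * exp((T - 100) / 14.75))
= log10(73 * exp((130 - 100) / 14.75))
= 2.7466

2.7466


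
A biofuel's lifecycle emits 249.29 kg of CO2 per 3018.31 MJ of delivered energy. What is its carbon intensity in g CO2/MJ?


CI = CO2 * 1000 / E
= 249.29 * 1000 / 3018.31
= 82.5926 g CO2/MJ

82.5926 g CO2/MJ


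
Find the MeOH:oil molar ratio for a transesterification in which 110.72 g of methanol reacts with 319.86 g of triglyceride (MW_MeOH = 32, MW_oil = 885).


Molar ratio = n_MeOH / n_oil = (MeOH/32) / (oil/885) = (MeOH * 885) / (32 * oil)
= (110.72 * 885) / (32 * 319.86)
= 9.5733

9.5733


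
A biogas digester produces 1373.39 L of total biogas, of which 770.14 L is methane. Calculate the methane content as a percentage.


CH4% = V_CH4 / V_total * 100
= 770.14 / 1373.39 * 100
= 56.0758%

56.0758%


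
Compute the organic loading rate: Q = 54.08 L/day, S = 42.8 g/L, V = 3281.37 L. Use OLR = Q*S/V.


OLR = Q * S / V
= 54.08 * 42.8 / 3281.37
= 0.7054 g/L/day

0.7054 g/L/day


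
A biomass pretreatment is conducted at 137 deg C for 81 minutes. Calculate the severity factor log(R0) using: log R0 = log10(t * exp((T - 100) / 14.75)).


logR0 = log10(t * exp((T - 100) / 14.75))
= log10(81 * exp((137 - 100) / 14.75))
= 2.9979

2.9979


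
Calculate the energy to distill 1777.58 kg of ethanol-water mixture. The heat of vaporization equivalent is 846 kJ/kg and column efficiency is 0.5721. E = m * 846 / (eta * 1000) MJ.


E = m * 846 / (eta * 1000)
= 1777.58 * 846 / (0.5721 * 1000)
= 2628.6186 MJ

2628.6186 MJ


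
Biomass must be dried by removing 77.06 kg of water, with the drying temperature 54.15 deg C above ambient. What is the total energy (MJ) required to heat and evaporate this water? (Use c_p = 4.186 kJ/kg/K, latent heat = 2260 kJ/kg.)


E = m_water * (4.186 * dT + 2260) / 1000
= 77.06 * (4.186 * 54.15 + 2260) / 1000
= 191.6229 MJ

191.6229 MJ


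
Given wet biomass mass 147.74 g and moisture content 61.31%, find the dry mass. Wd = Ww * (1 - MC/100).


Wd = Ww * (1 - MC/100)
= 147.74 * (1 - 61.31/100)
= 57.1606 g

57.1606 g


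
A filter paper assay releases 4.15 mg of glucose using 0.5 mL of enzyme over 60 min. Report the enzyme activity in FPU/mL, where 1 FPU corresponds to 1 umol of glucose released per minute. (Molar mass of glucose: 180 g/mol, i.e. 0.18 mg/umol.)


Activity = glucose_mg / (0.18 mg/umol * V_mL * t_min)
= 4.15 / (0.18 * 0.5 * 60)
= 0.7685 FPU/mL

0.7685 FPU/mL


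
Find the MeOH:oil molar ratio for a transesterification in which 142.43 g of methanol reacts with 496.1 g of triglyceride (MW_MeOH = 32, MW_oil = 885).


Molar ratio = n_MeOH / n_oil = (MeOH/32) / (oil/885) = (MeOH * 885) / (32 * oil)
= (142.43 * 885) / (32 * 496.1)
= 7.9401

7.9401


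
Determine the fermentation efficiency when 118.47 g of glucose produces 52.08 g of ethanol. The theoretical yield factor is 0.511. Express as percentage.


Fermentation efficiency = (actual / (0.511 * glucose)) * 100
= (52.08 / (0.511 * 118.47)) * 100
= 86.0284%

86.0284%


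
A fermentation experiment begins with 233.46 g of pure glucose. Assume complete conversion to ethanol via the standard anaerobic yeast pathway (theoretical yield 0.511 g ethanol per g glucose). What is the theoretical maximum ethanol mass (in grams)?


Theoretical ethanol yield: m_EtOH = 0.511 * m_glucose
m_EtOH = 0.511 * 233.46 = 119.2981 g

119.2981 g


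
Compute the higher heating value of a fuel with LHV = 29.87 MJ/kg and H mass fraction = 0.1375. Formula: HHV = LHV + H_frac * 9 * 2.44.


HHV = LHV + H_frac * 9 * 2.44
= 29.87 + 0.1375 * 9 * 2.44
= 32.8895 MJ/kg

32.8895 MJ/kg


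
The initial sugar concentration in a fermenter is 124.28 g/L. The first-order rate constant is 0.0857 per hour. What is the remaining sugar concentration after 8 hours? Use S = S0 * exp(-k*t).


S = S0 * exp(-k * t)
S = 124.28 * exp(-0.0857 * 8)
S = 62.6108 g/L

62.6108 g/L


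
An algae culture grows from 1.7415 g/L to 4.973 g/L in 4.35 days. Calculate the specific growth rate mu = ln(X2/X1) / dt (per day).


mu = ln(X2/X1) / dt
= ln(4.973/1.7415) / 4.35
= 0.2412 per day

0.2412 per day


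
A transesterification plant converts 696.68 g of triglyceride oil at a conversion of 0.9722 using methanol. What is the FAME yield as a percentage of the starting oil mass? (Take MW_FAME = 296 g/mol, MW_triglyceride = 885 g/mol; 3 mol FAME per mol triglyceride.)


m_FAME = oil * conv * (3 * 296 / 885) = oil * conv * (888/885)
= 696.68 * 0.9722 * 888 / 885
= 679.6083 g
Y = m_FAME / oil * 100 = conv * (888/885) * 100
= 0.9722 * 888 / 885 * 100
= 97.55%

97.55%


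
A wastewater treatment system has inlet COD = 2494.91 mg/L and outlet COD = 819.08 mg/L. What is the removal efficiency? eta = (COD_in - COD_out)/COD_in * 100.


eta = (COD_in - COD_out) / COD_in * 100
= (2494.91 - 819.08) / 2494.91 * 100
= 67.1700%

67.1700%


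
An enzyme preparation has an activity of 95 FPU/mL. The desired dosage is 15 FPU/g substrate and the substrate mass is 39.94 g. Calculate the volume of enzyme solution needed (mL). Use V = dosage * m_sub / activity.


V = dosage * m_sub / activity
V = 15 * 39.94 / 95
V = 6.3063 mL

6.3063 mL
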